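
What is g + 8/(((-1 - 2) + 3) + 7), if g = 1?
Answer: 15/7 ≈ 2.1429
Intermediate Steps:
g + 8/(((-1 - 2) + 3) + 7) = 1 + 8/(((-1 - 2) + 3) + 7) = 1 + 8/((-3 + 3) + 7) = 1 + 8/(0 + 7) = 1 + 8/7 = 15/7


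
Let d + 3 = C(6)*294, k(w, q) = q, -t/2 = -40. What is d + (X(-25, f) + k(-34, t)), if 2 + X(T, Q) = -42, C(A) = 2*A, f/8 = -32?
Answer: 3561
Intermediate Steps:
t = 80 (t = -2*(-40) = 80)
f = -256 (f = 8*(-32) = -256)
X(T, Q) = -44 (X(T, Q) = -2 - 42 = -44)
d = 3525 (d = -3 + (2*6)*294 = -3 + 12*294 = -3 + 3528 = 3525)
d + (X(-25, f) + k(-34, t)) = 3525 + (-44 + 80) = 3525 + 36 = 3561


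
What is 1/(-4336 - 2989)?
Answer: -1/7325 ≈ -0.00013652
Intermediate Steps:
1/(-4336 - 2989) = 1/(-7325) = -1/7325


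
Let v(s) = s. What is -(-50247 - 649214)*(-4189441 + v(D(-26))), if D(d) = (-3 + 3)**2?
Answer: -2930350591301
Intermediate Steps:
D(d) = 0 (D(d) = 0**2 = 0)
-(-50247 - 649214)*(-4189441 + v(D(-26))) = -(-50247 - 649214)*(-4189441 + 0) = -(-699461)*(-4189441) = -1*2930350591301 = -2930350591301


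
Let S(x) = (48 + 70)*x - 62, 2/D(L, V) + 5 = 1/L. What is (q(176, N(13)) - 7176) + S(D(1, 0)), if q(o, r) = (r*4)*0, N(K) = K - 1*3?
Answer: -7297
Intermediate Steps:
D(L, V) = 2/(-5 + 1/L)
N(K) = -3 + K (N(K) = K - 3 = -3 + K)
S(x) = -62 + 118*x (S(x) = 118*x - 62 = -62 + 118*x)
q(o, r) = 0 (q(o, r) = (4*r)*0 = 0)
(q(176, N(13)) - 7176) + S(D(1, 0)) = (0 - 7176) + (-62 + 118*(-2*1/(-1 + 5*1))) = -7176 + (-62 + 118*(-2*1/(-1 + 5))) = -7176 + (-62 + 118*(-2*1/4)) = -7176 + (-62 + 118*(-2*1*¼)) = -7176 + (-62 + 118*(-½)) = -7176 + (-62 - 59) = -7176 - 121 = -7297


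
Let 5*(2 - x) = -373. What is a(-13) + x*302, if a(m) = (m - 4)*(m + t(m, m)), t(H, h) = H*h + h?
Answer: 103511/5 ≈ 20702.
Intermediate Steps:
x = 383/5 (x = 2 - ⅕*(-373) = 2 + 373/5 = 383/5 ≈ 76.600)
t(H, h) = h + H*h
a(m) = (-4 + m)*(m + m*(1 + m)) (a(m) = (m - 4)*(m + m*(1 + m)) = (-4 + m)*(m + m*(1 + m)))
a(-13) + x*302 = -13*(-8 + (-13)² - 2*(-13)) + (383/5)*302 = -13*(-8 + 169 + 26) + 115666/5 = -13*187 + 115666/5 = -2431 + 115666/5 = 103511/5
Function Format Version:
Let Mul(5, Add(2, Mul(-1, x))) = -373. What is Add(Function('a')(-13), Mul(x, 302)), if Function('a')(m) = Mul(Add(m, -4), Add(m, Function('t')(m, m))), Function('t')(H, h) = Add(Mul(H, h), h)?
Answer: Rational(103511, 5) ≈ 20702.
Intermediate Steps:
x = Rational(383, 5) (x = Add(2, Mul(Rational(-1, 5), -373)) = Add(2, Rational(373, 5)) = Rational(383, 5) ≈ 76.600)
Function('t')(H, h) = Add(h, Mul(H, h))
Function('a')(m) = Mul(Add(-4, m), Add(m, Mul(m, Add(1, m)))) (Function('a')(m) = Mul(Add(m, -4), Add(m, Mul(m, Add(1, m)))) = Mul(Add(-4, m), Add(m, Mul(m, Add(1, m)))))
Add(Function('a')(-13), Mul(x, 302)) = Add(Mul(-13, Add(-8, Pow(-13, 2), Mul(-2, -13))), Mul(Rational(383, 5), 302)) = Add(Mul(-13, Add(-8, 169, 26)), Rational(115666, 5)) = Add(Mul(-13, 187), Rational(115666, 5)) = Add(-2431, Rational(115666, 5)) = Rational(103511, 5)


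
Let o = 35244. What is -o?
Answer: -35244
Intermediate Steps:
-o = -1*35244 = -35244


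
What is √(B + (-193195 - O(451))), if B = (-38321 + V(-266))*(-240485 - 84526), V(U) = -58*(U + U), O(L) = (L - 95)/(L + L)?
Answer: 7*√10070482801258/451 ≈ 49255.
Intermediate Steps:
O(L) = (-95 + L)/(2*L) (O(L) = (-95 + L)/((2*L)) = (-95 + L)*(1/(2*L)) = (-95 + L)/(2*L))
V(U) = -116*U
B = 2426207115 (B = (-38321 - 116*(-266))*(-240485 - 84526) = (-38321 + 30856)*(-325011) = -7465*(-325011) = 2426207115)
√(B + (-193195 - O(451))) = √(2426207115 + (-193195 - (-95 + 451)/(2*451))) = √(2426207115 + (-193195 - 356/(2*451))) = √(2426207115 + (-193195 - 1*178/451)) = √(2426207115 + (-193195 - 178/451)) = √(2426207115 - 87131123/451) = √(1094132277742/451) = 7*√10070482801258/451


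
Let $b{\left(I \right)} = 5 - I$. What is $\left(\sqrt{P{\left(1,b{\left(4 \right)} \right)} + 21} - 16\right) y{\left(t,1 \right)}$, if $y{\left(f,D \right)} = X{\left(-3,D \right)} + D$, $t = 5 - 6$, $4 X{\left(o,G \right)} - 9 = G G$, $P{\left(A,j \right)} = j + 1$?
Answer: $-56 + \frac{7 \sqrt{23}}{2} \approx -39.215$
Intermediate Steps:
$P{\left(A,j \right)} = 1 + j$
$X{\left(o,G \right)} = \frac{9}{4} + \frac{G^{2}}{4}$ ($X{\left(o,G \right)} = \frac{9}{4} + \frac{G G}{4} = \frac{9}{4} + \frac{G^{2}}{4}$)
$t = -1$ ($t = 5 - 6 = -1$)
$y{\left(f,D \right)} = \frac{9}{4} + D + \frac{D^{2}}{4}$ ($y{\left(f,D \right)} = \left(\frac{9}{4} + \frac{D^{2}}{4}\right) + D = \frac{9}{4} + D + \frac{D^{2}}{4}$)
$\left(\sqrt{P{\left(1,b{\left(4 \right)} \right)} + 21} - 16\right) y{\left(t,1 \right)} = \left(\sqrt{\left(1 + \left(5 - 4\right)\right) + 21} - 16\right) \left(\frac{9}{4} + 1 + \frac{1^{2}}{4}\right) = \left(\sqrt{\left(1 + \left(5 - 4\right)\right) + 21} - 16\right) \left(\frac{9}{4} + 1 + \frac{1}{4} \cdot 1\right) = \left(\sqrt{\left(1 + 1\right) + 21} - 16\right) \left(\frac{9}{4} + 1 + \frac{1}{4}\right) = \left(\sqrt{2 + 21} - 16\right) \frac{7}{2} = \left(\sqrt{23} - 16\right) \frac{7}{2} = \left(-16 + \sqrt{23}\right) \frac{7}{2} = -56 + \frac{7 \sqrt{23}}{2}$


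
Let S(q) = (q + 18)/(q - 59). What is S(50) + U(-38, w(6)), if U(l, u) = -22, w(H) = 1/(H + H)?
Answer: -266/9 ≈ -29.556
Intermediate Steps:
w(H) = 1/(2*H)
S(q) = (18 + q)/(-59 + q)
S(50) + U(-38, w(6)) = (18 + 50)/(-59 + 50) - 22 = 68/(-9) - 22 = -⅑*68 - 22 = -68/9 - 22 = -266/9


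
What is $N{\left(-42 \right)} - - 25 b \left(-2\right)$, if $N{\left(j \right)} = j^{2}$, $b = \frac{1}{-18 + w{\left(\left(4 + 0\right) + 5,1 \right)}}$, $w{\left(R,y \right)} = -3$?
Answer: $\frac{37094}{21} \approx 1766.4$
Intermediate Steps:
$b = - \frac{1}{21}$ ($b = \frac{1}{-18 - 3} = \frac{1}{-21} = - \frac{1}{21} \approx -0.047619$)
$N{\left(-42 \right)} - - 25 b \left(-2\right) = \left(-42\right)^{2} - \left(-25\right) \left(- \frac{1}{21}\right) \left(-2\right) = 1764 - \frac{25}{21} \left(-2\right) = 1764 - - \frac{50}{21} = 1764 + \frac{50}{21} = \frac{37094}{21}$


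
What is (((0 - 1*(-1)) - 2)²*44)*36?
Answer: 1584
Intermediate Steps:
(((0 - 1*(-1)) - 2)²*44)*36 = (((0 + 1) - 2)²*44)*36 = ((1 - 2)²*44)*36 = ((-1)²*44)*36 = (1*44)*36 = 44*36 = 1584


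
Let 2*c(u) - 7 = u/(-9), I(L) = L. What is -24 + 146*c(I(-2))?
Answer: 4529/9 ≈ 503.22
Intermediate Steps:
c(u) = 7/2 - u/18 (c(u) = 7/2 + (u/(-9))/2 = 7/2 + (u*(-⅑))/2 = 7/2 + (-u/9)/2 = 7/2 - u/18)
-24 + 146*c(I(-2)) = -24 + 146*(7/2 - 1/18*(-2)) = -24 + 146*(7/2 + ⅑) = -24 + 146*(65/18) = -24 + 4745/9 = 4529/9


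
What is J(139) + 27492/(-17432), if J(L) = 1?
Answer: -2515/4358 ≈ -0.57710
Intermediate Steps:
J(139) + 27492/(-17432) = 1 + 27492/(-17432) = 1 + 27492*(-1/17432) = 1 - 6873/4358 = -2515/4358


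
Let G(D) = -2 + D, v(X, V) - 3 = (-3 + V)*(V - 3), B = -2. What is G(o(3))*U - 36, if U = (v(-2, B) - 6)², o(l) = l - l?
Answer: -1004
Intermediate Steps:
o(l) = 0
v(X, V) = 3 + (-3 + V)² (v(X, V) = 3 + (-3 + V)*(V - 3) = 3 + (-3 + V)*(-3 + V) = 3 + (-3 + V)²)
U = 484 (U = ((3 + (-3 - 2)²) - 6)² = ((3 + (-5)²) - 6)² = ((3 + 25) - 6)² = (28 - 6)² = 22² = 484)
G(o(3))*U - 36 = (-2 + 0)*484 - 36 = -2*484 - 36 = -968 - 36 = -1004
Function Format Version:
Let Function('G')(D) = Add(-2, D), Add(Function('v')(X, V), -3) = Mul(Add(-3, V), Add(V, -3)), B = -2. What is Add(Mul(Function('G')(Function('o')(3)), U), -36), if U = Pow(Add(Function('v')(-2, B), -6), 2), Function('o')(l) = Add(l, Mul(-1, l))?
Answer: -1004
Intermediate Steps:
Function('o')(l) = 0
Function('v')(X, V) = Add(3, Pow(Add(-3, V), 2)) (Function('v')(X, V) = Add(3, Mul(Add(-3, V), Add(V, -3))) = Add(3, Mul(Add(-3, V), Add(-3, V))) = Add(3, Pow(Add(-3, V), 2)))
U = 484 (U = Pow(Add(Add(3, Pow(Add(-3, -2), 2)), -6), 2) = Pow(Add(Add(3, Pow(-5, 2)), -6), 2) = Pow(Add(Add(3, 25), -6), 2) = Pow(Add(28, -6), 2) = Pow(22, 2) = 484)
Add(Mul(Function('G')(Function('o')(3)), U), -36) = Add(Mul(Add(-2, 0), 484), -36) = Add(Mul(-2, 484), -36) = Add(-968, -36) = -1004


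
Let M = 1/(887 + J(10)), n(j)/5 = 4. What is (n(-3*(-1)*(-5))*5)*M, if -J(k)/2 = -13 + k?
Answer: 100/893 ≈ 0.11198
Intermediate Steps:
J(k) = 26 - 2*k (J(k) = -2*(-13 + k) = 26 - 2*k)
n(j) = 20 (n(j) = 5*4 = 20)
M = 1/893 (M = 1/(887 + (26 - 2*10)) = 1/(887 + (26 - 20)) = 1/(887 + 6) = 1/893 ≈ 0.0011198)
(n(-3*(-1)*(-5))*5)*M = (20*5)*(1/893) = 100*(1/893) = 100/893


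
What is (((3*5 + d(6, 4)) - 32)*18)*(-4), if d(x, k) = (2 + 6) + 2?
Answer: 504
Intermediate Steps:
d(x, k) = 10 (d(x, k) = 8 + 2 = 10)
(((3*5 + d(6, 4)) - 32)*18)*(-4) = (((3*5 + 10) - 32)*18)*(-4) = (((15 + 10) - 32)*18)*(-4) = ((25 - 32)*18)*(-4) = -7*18*(-4) = -126*(-4) = 504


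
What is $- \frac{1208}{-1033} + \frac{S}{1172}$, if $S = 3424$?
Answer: $\frac{1238192}{302669} \approx 4.0909$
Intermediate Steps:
$- \frac{1208}{-1033} + \frac{S}{1172} = - \frac{1208}{-1033} + \frac{3424}{1172} = \left(-1208\right) \left(- \frac{1}{1033}\right) + 3424 \cdot \frac{1}{1172} = \frac{1208}{1033} + \frac{856}{293} = \frac{1238192}{302669}$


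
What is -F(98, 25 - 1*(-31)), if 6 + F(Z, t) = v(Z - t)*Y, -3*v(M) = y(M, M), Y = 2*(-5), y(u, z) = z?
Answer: -134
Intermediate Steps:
Y = -10
v(M) = -M/3
F(Z, t) = -6 - 10*t/3 + 10*Z/3 (F(Z, t) = -6 - (Z - t)/3*(-10) = -6 + (-Z/3 + t/3)*(-10) = -6 + (-10*t/3 + 10*Z/3) = -6 - 10*t/3 + 10*Z/3)
-F(98, 25 - 1*(-31)) = -(-6 - 10*(25 - 1*(-31))/3 + (10/3)*98) = -(-6 - 10*(25 + 31)/3 + 980/3) = -(-6 - 10/3*56 + 980/3) = -(-6 - 560/3 + 980/3) = -1*134 = -134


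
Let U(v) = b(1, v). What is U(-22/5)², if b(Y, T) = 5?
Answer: 25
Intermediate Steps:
U(v) = 5
U(-22/5)² = 5² = 25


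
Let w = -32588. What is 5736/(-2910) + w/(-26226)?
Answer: -4633438/6359805 ≈ -0.72855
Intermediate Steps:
5736/(-2910) + w/(-26226) = 5736/(-2910) - 32588/(-26226) = 5736*(-1/2910) - 32588*(-1/26226) = -956/485 + 16294/13113 = -4633438/6359805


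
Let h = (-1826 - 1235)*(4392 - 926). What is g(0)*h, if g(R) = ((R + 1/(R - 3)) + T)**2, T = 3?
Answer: -679003264/9 ≈ -7.5445e+7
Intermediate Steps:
h = -10609426 (h = -3061*3466 = -10609426)
g(R) = (3 + R + 1/(-3 + R))**2 (g(R) = ((R + 1/(R - 3)) + 3)**2 = ((R + 1/(-3 + R)) + 3)**2 = (3 + R + 1/(-3 + R))**2)
g(0)*h = ((-8 + 0**2)**2/(-3 + 0)**2)*(-10609426) = ((-8 + 0)**2/(-3)**2)*(-10609426) = ((-8)**2*(1/9))*(-10609426) = (64*(1/9))*(-10609426) = (64/9)*(-10609426) = -679003264/9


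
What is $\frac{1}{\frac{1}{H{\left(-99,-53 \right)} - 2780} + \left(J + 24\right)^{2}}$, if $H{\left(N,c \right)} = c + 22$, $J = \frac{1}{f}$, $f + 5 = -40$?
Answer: $\frac{1897425}{1090893142} \approx 0.0017393$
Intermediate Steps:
$f = -45$ ($f = -5 - 40 = -45$)
$J = - \frac{1}{45}$ ($J = \frac{1}{-45} = - \frac{1}{45} \approx -0.022222$)
$H{\left(N,c \right)} = 22 + c$
$\frac{1}{\frac{1}{H{\left(-99,-53 \right)} - 2780} + \left(J + 24\right)^{2}} = \frac{1}{\frac{1}{\left(22 - 53\right) - 2780} + \left(- \frac{1}{45} + 24\right)^{2}} = \frac{1}{\frac{1}{-31 - 2780} + \left(\frac{1079}{45}\right)^{2}} = \frac{1}{\frac{1}{-2811} + \frac{1164241}{2025}} = \frac{1}{- \frac{1}{2811} + \frac{1164241}{2025}} = \frac{1}{\frac{1090893142}{1897425}} = \frac{1897425}{1090893142}$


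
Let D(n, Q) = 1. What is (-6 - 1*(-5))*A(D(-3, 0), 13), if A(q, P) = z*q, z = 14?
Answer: -14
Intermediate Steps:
A(q, P) = 14*q
(-6 - 1*(-5))*A(D(-3, 0), 13) = (-6 - 1*(-5))*(14*1) = (-6 + 5)*14 = -1*14 = -14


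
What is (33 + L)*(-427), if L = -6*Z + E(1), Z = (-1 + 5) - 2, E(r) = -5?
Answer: -6832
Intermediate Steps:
Z = 2 (Z = 4 - 2 = 2)
L = -17 (L = -6*2 - 5 = -12 - 5 = -17)
(33 + L)*(-427) = (33 - 17)*(-427) = 16*(-427) = -6832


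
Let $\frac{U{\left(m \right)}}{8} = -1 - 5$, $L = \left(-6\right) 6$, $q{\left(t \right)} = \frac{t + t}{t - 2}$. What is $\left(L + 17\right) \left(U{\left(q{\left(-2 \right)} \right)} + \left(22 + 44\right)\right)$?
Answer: $-342$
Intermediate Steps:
$q{\left(t \right)} = \frac{2 t}{-2 + t}$
$L = -36$
$U{\left(m \right)} = -48$ ($U{\left(m \right)} = 8 \left(-1 - 5\right) = 8 \left(-6\right) = -48$)
$\left(L + 17\right) \left(U{\left(q{\left(-2 \right)} \right)} + \left(22 + 44\right)\right) = \left(-36 + 17\right) \left(-48 + \left(22 + 44\right)\right) = - 19 \left(-48 + 66\right) = \left(-19\right) 18 = -342$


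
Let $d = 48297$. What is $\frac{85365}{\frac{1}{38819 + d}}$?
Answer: $7436657340$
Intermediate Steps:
$\frac{85365}{\frac{1}{38819 + d}} = \frac{85365}{\frac{1}{38819 + 48297}} = \frac{85365}{\frac{1}{87116}} = 85365 \frac{1}{\frac{1}{87116}} = 85365 \cdot 87116 = 7436657340$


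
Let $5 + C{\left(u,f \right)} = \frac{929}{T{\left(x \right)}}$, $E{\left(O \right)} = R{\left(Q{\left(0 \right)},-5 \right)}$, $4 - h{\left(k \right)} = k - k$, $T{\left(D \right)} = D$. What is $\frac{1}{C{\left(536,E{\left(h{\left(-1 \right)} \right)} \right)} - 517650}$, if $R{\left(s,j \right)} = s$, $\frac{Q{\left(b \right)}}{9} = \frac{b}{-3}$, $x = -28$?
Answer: $- \frac{28}{14495269} \approx -1.9317 \cdot 10^{-6}$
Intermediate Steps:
$h{\left(k \right)} = 4$ ($h{\left(k \right)} = 4 - \left(k - k\right) = 4 - 0 = 4 + 0 = 4$)
$Q{\left(b \right)} = - 3 b$ ($Q{\left(b \right)} = 9 \frac{b}{-3} = 9 b \left(- \frac{1}{3}\right) = 9 \left(- \frac{b}{3}\right) = - 3 b$)
$E{\left(O \right)} = 0$ ($E{\left(O \right)} = \left(-3\right) 0 = 0$)
$C{\left(u,f \right)} = - \frac{1069}{28}$ ($C{\left(u,f \right)} = -5 + \frac{929}{-28} = -5 + 929 \left(- \frac{1}{28}\right) = -5 - \frac{929}{28} = - \frac{1069}{28}$)
$\frac{1}{C{\left(536,E{\left(h{\left(-1 \right)} \right)} \right)} - 517650} = \frac{1}{- \frac{1069}{28} - 517650} = \frac{1}{- \frac{14495269}{28}} = - \frac{28}{14495269}$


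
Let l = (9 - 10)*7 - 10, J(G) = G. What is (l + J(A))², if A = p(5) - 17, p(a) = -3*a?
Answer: 2401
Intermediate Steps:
A = -32 (A = -3*5 - 17 = -15 - 17 = -32)
l = -17 (l = -1*7 - 10 = -7 - 10 = -17)
(l + J(A))² = (-17 - 32)² = (-49)² = 2401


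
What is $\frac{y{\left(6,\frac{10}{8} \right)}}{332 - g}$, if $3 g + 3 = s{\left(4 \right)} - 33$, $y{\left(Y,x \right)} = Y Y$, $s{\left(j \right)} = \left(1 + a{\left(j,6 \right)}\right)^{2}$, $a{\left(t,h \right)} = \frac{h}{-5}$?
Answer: $\frac{2700}{25799} \approx 0.10466$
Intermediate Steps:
$a{\left(t,h \right)} = - \frac{h}{5}$ ($a{\left(t,h \right)} = h \left(- \frac{1}{5}\right) = - \frac{h}{5}$)
$s{\left(j \right)} = \frac{1}{25}$ ($s{\left(j \right)} = \left(1 - \frac{6}{5}\right)^{2} = \left(- \frac{1}{5}\right)^{2} = \frac{1}{25}$)
$y{\left(Y,x \right)} = Y^{2}$
$g = - \frac{899}{75}$ ($g = -1 + \frac{\frac{1}{25} - 33}{3} = -1 + \frac{1}{3} \left(- \frac{824}{25}\right) = -1 - \frac{824}{75} = - \frac{899}{75} \approx -11.987$)
$\frac{y{\left(6,\frac{10}{8} \right)}}{332 - g} = \frac{6^{2}}{332 - - \frac{899}{75}} = \frac{36}{332 + \frac{899}{75}} = \frac{36}{\frac{25799}{75}} = 36 \cdot \frac{75}{25799} = \frac{2700}{25799}$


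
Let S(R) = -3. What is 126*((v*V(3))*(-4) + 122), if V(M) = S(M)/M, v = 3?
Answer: 16884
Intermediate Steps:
V(M) = -3/M
126*((v*V(3))*(-4) + 122) = 126*((3*(-3/3))*(-4) + 122) = 126*((3*(-3*⅓))*(-4) + 122) = 126*((3*(-1))*(-4) + 122) = 126*(-3*(-4) + 122) = 126*(12 + 122) = 126*134 = 16884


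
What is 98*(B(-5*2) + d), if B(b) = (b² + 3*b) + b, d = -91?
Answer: -3038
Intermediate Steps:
B(b) = b² + 4*b
98*(B(-5*2) + d) = 98*((-5*2)*(4 - 5*2) - 91) = 98*(-10*(4 - 10) - 91) = 98*(-10*(-6) - 91) = 98*(60 - 91) = 98*(-31) = -3038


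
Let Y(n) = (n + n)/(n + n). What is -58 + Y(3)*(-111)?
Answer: -169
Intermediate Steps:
Y(n) = 1 (Y(n) = (2*n)/((2*n)) = (2*n)*(1/(2*n)) = 1)
-58 + Y(3)*(-111) = -58 + 1*(-111) = -58 - 111 = -169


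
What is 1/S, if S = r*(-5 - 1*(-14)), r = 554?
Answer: 1/4986 ≈ 0.00020056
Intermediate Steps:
S = 4986 (S = 554*(-5 - 1*(-14)) = 554*(-5 + 14) = 554*9 = 4986)
1/S = 1/4986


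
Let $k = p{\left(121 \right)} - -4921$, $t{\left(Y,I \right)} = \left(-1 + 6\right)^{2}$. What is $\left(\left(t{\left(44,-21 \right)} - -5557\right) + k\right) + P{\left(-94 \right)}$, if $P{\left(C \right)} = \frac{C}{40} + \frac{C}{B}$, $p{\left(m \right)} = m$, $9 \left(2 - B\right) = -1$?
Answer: $\frac{4019307}{380} \approx 10577.0$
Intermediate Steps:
$B = \frac{19}{9}$ ($B = 2 - - \frac{1}{9} = 2 + \frac{1}{9} = \frac{19}{9} \approx 2.1111$)
$t{\left(Y,I \right)} = 25$ ($t{\left(Y,I \right)} = 5^{2} = 25$)
$P{\left(C \right)} = \frac{379 C}{760}$ ($P{\left(C \right)} = \frac{C}{40} + \frac{C}{\frac{19}{9}} = C \frac{1}{40} + C \frac{9}{19} = \frac{C}{40} + \frac{9 C}{19} = \frac{379 C}{760}$)
$k = 5042$ ($k = 121 - -4921 = 121 + 4921 = 5042$)
$\left(\left(t{\left(44,-21 \right)} - -5557\right) + k\right) + P{\left(-94 \right)} = \left(\left(25 - -5557\right) + 5042\right) + \frac{379}{760} \left(-94\right) = \left(\left(25 + 5557\right) + 5042\right) - \frac{17813}{380} = \left(5582 + 5042\right) - \frac{17813}{380} = 10624 - \frac{17813}{380} = \frac{4019307}{380}$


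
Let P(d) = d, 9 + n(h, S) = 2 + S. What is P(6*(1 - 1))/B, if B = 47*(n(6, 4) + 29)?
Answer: 0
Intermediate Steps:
n(h, S) = -7 + S (n(h, S) = -9 + (2 + S) = -7 + S)
B = 1222 (B = 47*((-7 + 4) + 29) = 47*(-3 + 29) = 47*26 = 1222)
P(6*(1 - 1))/B = (6*(1 - 1))/1222 = (6*0)*(1/1222) = 0*(1/1222) = 0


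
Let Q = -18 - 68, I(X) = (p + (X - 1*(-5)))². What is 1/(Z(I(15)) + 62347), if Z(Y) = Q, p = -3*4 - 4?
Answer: 1/62261 ≈ 1.6061e-5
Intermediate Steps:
p = -16 (p = -12 - 4 = -16)
I(X) = (-11 + X)² (I(X) = (-16 + (X - 1*(-5)))² = (-16 + (X + 5))² = (-16 + (5 + X))² = (-11 + X)²)
Q = -86
Z(Y) = -86
1/(Z(I(15)) + 62347) = 1/(-86 + 62347) = 1/62261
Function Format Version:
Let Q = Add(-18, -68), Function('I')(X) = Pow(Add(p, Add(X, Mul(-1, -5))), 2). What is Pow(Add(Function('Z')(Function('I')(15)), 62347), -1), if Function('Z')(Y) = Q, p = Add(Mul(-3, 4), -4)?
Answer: Rational(1, 62261) ≈ 1.6061e-5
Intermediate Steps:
p = -16 (p = Add(-12, -4) = -16)
Function('I')(X) = Pow(Add(-11, X), 2) (Function('I')(X) = Pow(Add(-16, Add(X, Mul(-1, -5))), 2) = Pow(Add(-16, Add(X, 5)), 2) = Pow(Add(-16, Add(5, X)), 2) = Pow(Add(-11, X), 2))
Q = -86
Function('Z')(Y) = -86
Pow(Add(Function('Z')(Function('I')(15)), 62347), -1) = Pow(Add(-86, 62347), -1) = Pow(62261, -1) = Rational(1, 62261)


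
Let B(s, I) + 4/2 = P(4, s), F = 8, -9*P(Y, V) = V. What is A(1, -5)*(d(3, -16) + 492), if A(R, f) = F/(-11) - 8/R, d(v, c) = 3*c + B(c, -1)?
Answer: -127808/33 ≈ -3873.0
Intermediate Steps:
P(Y, V) = -V/9
B(s, I) = -2 - s/9
d(v, c) = -2 + 26*c/9 (d(v, c) = 3*c + (-2 - c/9) = -2 + 26*c/9)
A(R, f) = -8/11 - 8/R (A(R, f) = 8/(-11) - 8/R = 8*(-1/11) - 8/R = -8/11 - 8/R)
A(1, -5)*(d(3, -16) + 492) = (-8/11 - 8/1)*((-2 + (26/9)*(-16)) + 492) = (-8/11 - 8*1)*((-2 - 416/9) + 492) = (-8/11 - 8)*(-434/9 + 492) = -96/11*3994/9 = -127808/33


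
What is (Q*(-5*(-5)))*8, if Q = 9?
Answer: 1800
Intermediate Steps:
(Q*(-5*(-5)))*8 = (9*(-5*(-5)))*8 = (9*25)*8 = 225*8 = 1800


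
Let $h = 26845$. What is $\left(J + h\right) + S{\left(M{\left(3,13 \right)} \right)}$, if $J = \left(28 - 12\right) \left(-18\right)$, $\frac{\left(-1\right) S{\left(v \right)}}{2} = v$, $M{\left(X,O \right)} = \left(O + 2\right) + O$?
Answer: $26501$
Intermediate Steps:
$M{\left(X,O \right)} = 2 + 2 O$ ($M{\left(X,O \right)} = \left(2 + O\right) + O = 2 + 2 O$)
$S{\left(v \right)} = - 2 v$
$J = -288$ ($J = 16 \left(-18\right) = -288$)
$\left(J + h\right) + S{\left(M{\left(3,13 \right)} \right)} = \left(-288 + 26845\right) - 2 \left(2 + 2 \cdot 13\right) = 26557 - 2 \left(2 + 26\right) = 26557 - 56 = 26501$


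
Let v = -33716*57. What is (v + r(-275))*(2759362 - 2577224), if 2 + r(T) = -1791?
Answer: -350361567490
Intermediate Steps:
r(T) = -1793 (r(T) = -2 - 1791 = -1793)
v = -1921812
(v + r(-275))*(2759362 - 2577224) = (-1921812 - 1793)*(2759362 - 2577224) = -1923605*182138 = -350361567490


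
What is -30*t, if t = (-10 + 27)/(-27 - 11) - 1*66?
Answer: 37875/19 ≈ 1993.4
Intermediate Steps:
t = -2525/38 (t = 17/(-38) - 66 = 17*(-1/38) - 66 = -17/38 - 66 = -2525/38 ≈ -66.447)
-30*t = -30*(-2525/38) = 37875/19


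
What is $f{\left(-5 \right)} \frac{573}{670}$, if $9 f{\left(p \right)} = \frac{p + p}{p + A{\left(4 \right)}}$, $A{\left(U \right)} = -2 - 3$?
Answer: $\frac{191}{2010} \approx 0.095025$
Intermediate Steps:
$A{\left(U \right)} = -5$ ($A{\left(U \right)} = -2 - 3 = -5$)
$f{\left(p \right)} = \frac{2 p}{9 \left(-5 + p\right)}$ ($f{\left(p \right)} = \frac{\left(p + p\right) \frac{1}{p - 5}}{9} = \frac{2 p \frac{1}{-5 + p}}{9} = \frac{2 p}{9 \left(-5 + p\right)}$)
$f{\left(-5 \right)} \frac{573}{670} = \frac{2}{9} \left(-5\right) \frac{1}{-5 - 5} \cdot \frac{573}{670} = \frac{2}{9} \left(-5\right) \frac{1}{-10} \cdot 573 \cdot \frac{1}{670} = \frac{2}{9} \left(-5\right) \left(- \frac{1}{10}\right) \frac{573}{670} = \frac{1}{9} \cdot \frac{573}{670} = \frac{191}{2010}$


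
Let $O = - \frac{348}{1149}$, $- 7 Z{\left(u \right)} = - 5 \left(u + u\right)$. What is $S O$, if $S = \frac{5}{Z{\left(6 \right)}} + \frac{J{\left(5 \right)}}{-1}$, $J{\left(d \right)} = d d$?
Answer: $\frac{8497}{1149} \approx 7.3951$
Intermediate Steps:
$J{\left(d \right)} = d^{2}$
$Z{\left(u \right)} = \frac{10 u}{7}$ ($Z{\left(u \right)} = - \frac{\left(-5\right) \left(u + u\right)}{7} = - \frac{\left(-5\right) 2 u}{7} = - \frac{\left(-10\right) u}{7} = \frac{10 u}{7}$)
$S = - \frac{293}{12}$ ($S = \frac{5}{\frac{10}{7} \cdot 6} + \frac{5^{2}}{-1} = \frac{5}{\frac{60}{7}} + 25 \left(-1\right) = 5 \cdot \frac{7}{60} - 25 = \frac{7}{12} - 25 = - \frac{293}{12} \approx -24.417$)
$O = - \frac{116}{383}$ ($O = \left(-348\right) \frac{1}{1149} = - \frac{116}{383} \approx -0.30287$)
$S O = \left(- \frac{293}{12}\right) \left(- \frac{116}{383}\right) = \frac{8497}{1149}$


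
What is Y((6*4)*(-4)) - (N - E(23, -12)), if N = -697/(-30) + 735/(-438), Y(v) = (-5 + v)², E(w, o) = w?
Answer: 11171677/1095 ≈ 10202.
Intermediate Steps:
N = 23603/1095 (N = -697*(-1/30) + 735*(-1/438) = 697/30 - 245/146 = 23603/1095 ≈ 21.555)
Y((6*4)*(-4)) - (N - E(23, -12)) = (-5 + (6*4)*(-4))² - (23603/1095 - 1*23) = (-5 + 24*(-4))² - (23603/1095 - 23) = (-5 - 96)² - 1*(-1582/1095) = (-101)² + 1582/1095 = 10201 + 1582/1095 = 11171677/1095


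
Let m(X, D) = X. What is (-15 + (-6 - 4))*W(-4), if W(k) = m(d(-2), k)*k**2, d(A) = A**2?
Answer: -1600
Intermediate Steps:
W(k) = 4*k**2 (W(k) = (-2)**2*k**2 = 4*k**2)
(-15 + (-6 - 4))*W(-4) = (-15 + (-6 - 4))*(4*(-4)**2) = (-15 - 10)*(4*16) = -25*64 = -1600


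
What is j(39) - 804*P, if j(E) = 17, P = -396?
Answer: 318401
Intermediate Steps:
j(39) - 804*P = 17 - 804*(-396) = 17 + 318384 = 318401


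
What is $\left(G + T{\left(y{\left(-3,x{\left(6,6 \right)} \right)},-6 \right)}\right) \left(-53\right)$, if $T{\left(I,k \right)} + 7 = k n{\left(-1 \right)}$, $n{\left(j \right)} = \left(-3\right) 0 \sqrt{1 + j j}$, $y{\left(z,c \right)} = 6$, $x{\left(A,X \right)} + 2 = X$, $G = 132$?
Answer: $-6625$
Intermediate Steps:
$x{\left(A,X \right)} = -2 + X$
$n{\left(j \right)} = 0$ ($n{\left(j \right)} = 0 \sqrt{1 + j^{2}} = 0$)
$T{\left(I,k \right)} = -7$ ($T{\left(I,k \right)} = -7 + k 0 = -7 + 0 = -7$)
$\left(G + T{\left(y{\left(-3,x{\left(6,6 \right)} \right)},-6 \right)}\right) \left(-53\right) = \left(132 - 7\right) \left(-53\right) = 125 \left(-53\right) = -6625$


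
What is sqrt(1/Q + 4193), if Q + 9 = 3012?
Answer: 2*sqrt(9453128685)/3003 ≈ 64.753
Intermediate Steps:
Q = 3003 (Q = -9 + 3012 = 3003)
sqrt(1/Q + 4193) = sqrt(1/3003 + 4193) = sqrt(12591580/3003) = 2*sqrt(9453128685)/3003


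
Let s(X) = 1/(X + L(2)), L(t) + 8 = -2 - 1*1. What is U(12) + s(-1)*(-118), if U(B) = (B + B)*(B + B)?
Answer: 3515/6 ≈ 585.83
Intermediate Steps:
L(t) = -11 (L(t) = -8 + (-2 - 1*1) = -8 + (-2 - 1) = -8 - 3 = -11)
s(X) = 1/(-11 + X) (s(X) = 1/(X - 11) = 1/(-11 + X))
U(B) = 4*B² (U(B) = (2*B)*(2*B) = 4*B²)
U(12) + s(-1)*(-118) = 4*12² - 118/(-11 - 1) = 4*144 - 118/(-12) = 576 - 1/12*(-118) = 576 + 59/6 = 3515/6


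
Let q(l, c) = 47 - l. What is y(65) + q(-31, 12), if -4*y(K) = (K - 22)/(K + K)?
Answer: 40517/520 ≈ 77.917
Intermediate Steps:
y(K) = -(-22 + K)/(8*K) (y(K) = -(K - 22)/(4*(K + K)) = -(-22 + K)/(4*(2*K)) = -(-22 + K)*1/(2*K)/4 = -(-22 + K)/(8*K))
y(65) + q(-31, 12) = (1/8)*(22 - 1*65)/65 + (47 - 1*(-31)) = (1/8)*(1/65)*(22 - 65) + (47 + 31) = (1/8)*(1/65)*(-43) + 78 = -43/520 + 78 = 40517/520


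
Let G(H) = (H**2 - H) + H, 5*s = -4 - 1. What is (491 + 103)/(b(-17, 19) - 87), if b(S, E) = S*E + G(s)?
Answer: -594/409 ≈ -1.4523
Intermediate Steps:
s = -1 (s = (-4 - 1)/5 = (1/5)*(-5) = -1)
G(H) = H**2
b(S, E) = 1 + E*S (b(S, E) = S*E + (-1)**2 = E*S + 1 = 1 + E*S)
(491 + 103)/(b(-17, 19) - 87) = (491 + 103)/((1 + 19*(-17)) - 87) = 594/((1 - 323) - 87) = 594/(-322 - 87) = 594/(-409) = 594*(-1/409) = -594/409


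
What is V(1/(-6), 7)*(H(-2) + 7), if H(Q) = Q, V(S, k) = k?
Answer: 35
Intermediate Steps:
V(1/(-6), 7)*(H(-2) + 7) = 7*(-2 + 7) = 7*5 = 35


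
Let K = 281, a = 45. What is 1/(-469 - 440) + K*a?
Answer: 11494304/909 ≈ 12645.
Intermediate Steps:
1/(-469 - 440) + K*a = 1/(-469 - 440) + 281*45 = 1/(-909) + 12645 = -1/909 + 12645 = 11494304/909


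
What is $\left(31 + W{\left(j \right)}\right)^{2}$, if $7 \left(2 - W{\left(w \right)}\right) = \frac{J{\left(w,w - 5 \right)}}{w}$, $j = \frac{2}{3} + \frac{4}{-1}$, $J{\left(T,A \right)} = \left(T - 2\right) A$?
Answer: $\frac{537289}{441} \approx 1218.3$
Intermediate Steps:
$J{\left(T,A \right)} = A \left(-2 + T\right)$ ($J{\left(T,A \right)} = \left(-2 + T\right) A = A \left(-2 + T\right)$)
$j = - \frac{10}{3}$ ($j = 2 \cdot \frac{1}{3} + 4 \left(-1\right) = \frac{2}{3} - 4 = - \frac{10}{3} \approx -3.3333$)
$W{\left(w \right)} = 2 - \frac{\left(-5 + w\right) \left(-2 + w\right)}{7 w}$ ($W{\left(w \right)} = 2 - \frac{\left(w - 5\right) \left(-2 + w\right) \frac{1}{w}}{7} = 2 - \frac{\left(-5 + w\right) \left(-2 + w\right) \frac{1}{w}}{7} = 2 - \frac{\frac{1}{w} \left(-5 + w\right) \left(-2 + w\right)}{7} = 2 - \frac{\left(-5 + w\right) \left(-2 + w\right)}{7 w}$)
$\left(31 + W{\left(j \right)}\right)^{2} = \left(31 - \left(- \frac{73}{21} - \frac{3}{7}\right)\right)^{2} = \left(31 + \left(3 - - \frac{3}{7} + \frac{10}{21}\right)\right)^{2} = \left(31 + \left(3 + \frac{3}{7} + \frac{10}{21}\right)\right)^{2} = \left(31 + \frac{82}{21}\right)^{2} = \left(\frac{733}{21}\right)^{2} = \frac{537289}{441}$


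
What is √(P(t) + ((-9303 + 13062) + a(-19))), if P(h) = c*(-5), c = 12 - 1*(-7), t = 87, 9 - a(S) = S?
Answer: 2*√923 ≈ 60.762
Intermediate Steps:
a(S) = 9 - S
c = 19 (c = 12 + 7 = 19)
P(h) = -95 (P(h) = 19*(-5) = -95)
√(P(t) + ((-9303 + 13062) + a(-19))) = √(-95 + ((-9303 + 13062) + (9 - 1*(-19)))) = √(-95 + (3759 + (9 + 19))) = √(-95 + (3759 + 28)) = √(-95 + 3787) = √3692 = 2*√923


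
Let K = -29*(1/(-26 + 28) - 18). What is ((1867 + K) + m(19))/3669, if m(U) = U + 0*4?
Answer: 4787/7338 ≈ 0.65236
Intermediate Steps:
m(U) = U (m(U) = U + 0 = U)
K = 1015/2 (K = -29*(1/2 - 18) = -29*(½ - 18) = -29*(-35/2) = 1015/2 ≈ 507.50)
((1867 + K) + m(19))/3669 = ((1867 + 1015/2) + 19)/3669 = (4749/2 + 19)*(1/3669) = (4787/2)*(1/3669) = 4787/7338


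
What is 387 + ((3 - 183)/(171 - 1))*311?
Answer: 981/17 ≈ 57.706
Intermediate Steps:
387 + ((3 - 183)/(171 - 1))*311 = 387 - 180/170*311 = 387 - 180*1/170*311 = 387 - 18/17*311 = 387 - 5598/17 = 981/17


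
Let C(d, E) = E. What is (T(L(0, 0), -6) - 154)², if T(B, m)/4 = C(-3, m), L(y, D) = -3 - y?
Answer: 31684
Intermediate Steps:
T(B, m) = 4*m
(T(L(0, 0), -6) - 154)² = (4*(-6) - 154)² = (-24 - 154)² = (-178)² = 31684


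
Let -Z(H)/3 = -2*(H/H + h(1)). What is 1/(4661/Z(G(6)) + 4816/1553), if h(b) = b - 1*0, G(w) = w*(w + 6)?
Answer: 18636/7296325 ≈ 0.0025542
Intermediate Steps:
G(w) = w*(6 + w)
h(b) = b (h(b) = b + 0 = b)
Z(H) = 12 (Z(H) = -(-6)*(H/H + 1) = -(-6)*(1 + 1) = -(-6)*2 = -3*(-4) = 12)
1/(4661/Z(G(6)) + 4816/1553) = 1/(4661/12 + 4816/1553) = 1/(7296325/18636) = 18636/7296325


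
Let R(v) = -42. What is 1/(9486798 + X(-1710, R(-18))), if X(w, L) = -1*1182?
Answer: 1/9485616 ≈ 1.0542e-7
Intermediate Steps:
X(w, L) = -1182
1/(9486798 + X(-1710, R(-18))) = 1/(9486798 - 1182) = 1/9485616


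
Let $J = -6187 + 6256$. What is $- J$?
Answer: $-69$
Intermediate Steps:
$J = 69$
$- J = \left(-1\right) 69 = -69$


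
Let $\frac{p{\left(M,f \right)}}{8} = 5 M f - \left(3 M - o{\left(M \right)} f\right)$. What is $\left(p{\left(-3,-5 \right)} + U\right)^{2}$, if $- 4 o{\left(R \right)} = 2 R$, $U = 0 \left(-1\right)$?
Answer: $374544$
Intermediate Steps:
$U = 0$
$o{\left(R \right)} = - \frac{R}{2}$ ($o{\left(R \right)} = - \frac{2 R}{4} = - \frac{R}{2}$)
$p{\left(M,f \right)} = - 24 M + 36 M f$ ($p{\left(M,f \right)} = 8 \left(5 M f + \left(- 3 M + - \frac{M}{2} f\right)\right) = 8 \left(5 M f - \left(3 M + \frac{M f}{2}\right)\right) = 8 \left(- 3 M + \frac{9 M f}{2}\right) = - 24 M + 36 M f$)
$\left(p{\left(-3,-5 \right)} + U\right)^{2} = \left(12 \left(-3\right) \left(-2 + 3 \left(-5\right)\right) + 0\right)^{2} = \left(12 \left(-3\right) \left(-2 - 15\right) + 0\right)^{2} = \left(12 \left(-3\right) \left(-17\right) + 0\right)^{2} = \left(612 + 0\right)^{2} = 612^{2} = 374544$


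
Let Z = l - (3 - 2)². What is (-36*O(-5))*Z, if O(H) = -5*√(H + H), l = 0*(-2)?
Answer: -180*I*√10 ≈ -569.21*I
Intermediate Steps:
l = 0
Z = -1 (Z = 0 - (3 - 2)² = 0 - 1*1² = 0 - 1*1 = 0 - 1 = -1)
O(H) = -5*√2*√H
(-36*O(-5))*Z = -(-180)*√2*√(-5)*(-1) = -(-180)*√2*I*√5*(-1) = -(-180)*I*√10*(-1) = (180*I*√10)*(-1) = -180*I*√10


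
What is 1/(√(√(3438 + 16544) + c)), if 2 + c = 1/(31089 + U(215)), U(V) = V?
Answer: 2*√7826/√(-62607 + 31304*√19982) ≈ 0.084710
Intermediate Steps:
c = -62607/31304 (c = -2 + 1/(31089 + 215) = -2 + 1/31304 = -62607/31304 ≈ -2.0000)
1/(√(√(3438 + 16544) + c)) = 1/(√(√(3438 + 16544) - 62607/31304)) = 1/(√(√19982 - 62607/31304)) = 1/(√(-62607/31304 + √19982)) = (-62607/31304 + √19982)^(-½)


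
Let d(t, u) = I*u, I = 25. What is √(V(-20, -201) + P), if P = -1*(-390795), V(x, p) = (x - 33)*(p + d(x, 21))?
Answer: √373623 ≈ 611.25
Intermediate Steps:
d(t, u) = 25*u
V(x, p) = (-33 + x)*(525 + p) (V(x, p) = (x - 33)*(p + 25*21) = (-33 + x)*(p + 525) = (-33 + x)*(525 + p))
P = 390795
√(V(-20, -201) + P) = √((-17325 - 33*(-201) + 525*(-20) - 201*(-20)) + 390795) = √((-17325 + 6633 - 10500 + 4020) + 390795) = √(-17172 + 390795) = √373623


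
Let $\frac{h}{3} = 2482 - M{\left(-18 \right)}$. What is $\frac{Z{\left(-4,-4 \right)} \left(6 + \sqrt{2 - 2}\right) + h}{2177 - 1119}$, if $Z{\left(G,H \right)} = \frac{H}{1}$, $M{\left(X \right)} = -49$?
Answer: $\frac{7569}{1058} \approx 7.1541$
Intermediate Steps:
$Z{\left(G,H \right)} = H$ ($Z{\left(G,H \right)} = H 1 = H$)
$h = 7593$ ($h = 3 \left(2482 - -49\right) = 3 \left(2482 + 49\right) = 3 \cdot 2531 = 7593$)
$\frac{Z{\left(-4,-4 \right)} \left(6 + \sqrt{2 - 2}\right) + h}{2177 - 1119} = \frac{- 4 \left(6 + \sqrt{2 - 2}\right) + 7593}{2177 - 1119} = \frac{- 4 \left(6 + \sqrt{0}\right) + 7593}{1058} = \left(- 4 \left(6 + 0\right) + 7593\right) \frac{1}{1058} = \left(\left(-4\right) 6 + 7593\right) \frac{1}{1058} = \left(-24 + 7593\right) \frac{1}{1058} = 7569 \cdot \frac{1}{1058} = \frac{7569}{1058}$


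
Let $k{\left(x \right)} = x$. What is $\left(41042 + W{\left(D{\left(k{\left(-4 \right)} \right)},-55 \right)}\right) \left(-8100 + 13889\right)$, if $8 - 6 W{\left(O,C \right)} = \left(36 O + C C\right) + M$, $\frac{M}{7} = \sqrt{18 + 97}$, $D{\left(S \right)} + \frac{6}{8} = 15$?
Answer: $\frac{702558829}{3} - \frac{40523 \sqrt{115}}{6} \approx 2.3411 \cdot 10^{8}$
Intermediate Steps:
$D{\left(S \right)} = \frac{57}{4}$ ($D{\left(S \right)} = - \frac{3}{4} + 15 = \frac{57}{4}$)
$M = 7 \sqrt{115}$ ($M = 7 \sqrt{18 + 97} = 7 \sqrt{115} \approx 75.067$)
$W{\left(O,C \right)} = \frac{4}{3} - 6 O - \frac{7 \sqrt{115}}{6} - \frac{C^{2}}{6}$ ($W{\left(O,C \right)} = \frac{4}{3} - \frac{\left(36 O + C C\right) + 7 \sqrt{115}}{6} = \frac{4}{3} - \frac{\left(36 O + C^{2}\right) + 7 \sqrt{115}}{6} = \frac{4}{3} - \frac{\left(C^{2} + 36 O\right) + 7 \sqrt{115}}{6} = \frac{4}{3} - \frac{C^{2} + 7 \sqrt{115} + 36 O}{6} = \frac{4}{3} - \left(6 O + \frac{C^{2}}{6} + \frac{7 \sqrt{115}}{6}\right) = \frac{4}{3} - 6 O - \frac{7 \sqrt{115}}{6} - \frac{C^{2}}{6}$)
$\left(41042 + W{\left(D{\left(k{\left(-4 \right)} \right)},-55 \right)}\right) \left(-8100 + 13889\right) = \left(41042 - \left(\frac{505}{6} + \frac{3025}{6} + \frac{7 \sqrt{115}}{6}\right)\right) \left(-8100 + 13889\right) = \left(41042 - \left(\frac{1765}{3} + \frac{7 \sqrt{115}}{6}\right)\right) 5789 = \left(\frac{121361}{3} - \frac{7 \sqrt{115}}{6}\right) 5789 = \frac{702558829}{3} - \frac{40523 \sqrt{115}}{6}$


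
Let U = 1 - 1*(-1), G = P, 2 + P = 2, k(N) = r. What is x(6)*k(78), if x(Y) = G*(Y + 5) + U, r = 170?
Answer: 340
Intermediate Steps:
k(N) = 170
P = 0 (P = -2 + 2 = 0)
G = 0
U = 2 (U = 1 + 1 = 2)
x(Y) = 2 (x(Y) = 0*(Y + 5) + 2 = 0*(5 + Y) + 2 = 0 + 2 = 2)
x(6)*k(78) = 2*170 = 340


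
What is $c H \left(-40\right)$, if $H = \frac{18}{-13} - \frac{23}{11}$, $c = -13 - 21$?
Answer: $- \frac{675920}{143} \approx -4726.7$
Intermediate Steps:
$c = -34$ ($c = -13 - 21 = -34$)
$H = - \frac{497}{143}$ ($H = 18 \left(- \frac{1}{13}\right) - \frac{23}{11} = - \frac{18}{13} - \frac{23}{11} = - \frac{497}{143} \approx -3.4755$)
$c H \left(-40\right) = \left(-34\right) \left(- \frac{497}{143}\right) \left(-40\right) = \frac{16898}{143} \left(-40\right) = - \frac{675920}{143}$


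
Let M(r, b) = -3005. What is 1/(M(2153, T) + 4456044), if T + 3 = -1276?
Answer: 1/4453039 ≈ 2.2457e-7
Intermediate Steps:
T = -1279 (T = -3 - 1276 = -1279)
1/(M(2153, T) + 4456044) = 1/(-3005 + 4456044) = 1/4453039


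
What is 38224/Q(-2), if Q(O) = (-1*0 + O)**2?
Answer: 9556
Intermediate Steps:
Q(O) = O**2 (Q(O) = (0 + O)**2 = O**2)
38224/Q(-2) = 38224/((-2)**2) = 38224/4 = 38224*(1/4) = 9556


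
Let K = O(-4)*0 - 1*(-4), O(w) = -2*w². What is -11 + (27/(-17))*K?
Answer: -295/17 ≈ -17.353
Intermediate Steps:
K = 4 (K = -2*(-4)²*0 - 1*(-4) = -2*16*0 + 4 = -32*0 + 4 = 0 + 4 = 4)
-11 + (27/(-17))*K = -11 + (27/(-17))*4 = -11 + (27*(-1/17))*4 = -11 - 27/17*4 = -11 - 108/17 = -295/17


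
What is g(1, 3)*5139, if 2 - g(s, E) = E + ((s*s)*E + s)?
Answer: -25695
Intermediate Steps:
g(s, E) = 2 - E - s - E*s² (g(s, E) = 2 - (E + ((s*s)*E + s)) = 2 - (E + (s²*E + s)) = 2 - (E + (E*s² + s)) = 2 - (E + (s + E*s²)) = 2 - (E + s + E*s²) = 2 + (-E - s - E*s²) = 2 - E - s - E*s²)
g(1, 3)*5139 = (2 - 1*3 - 1*1 - 1*3*1²)*5139 = (2 - 3 - 1 - 1*3*1)*5139 = (2 - 3 - 1 - 3)*5139 = -5*5139 = -25695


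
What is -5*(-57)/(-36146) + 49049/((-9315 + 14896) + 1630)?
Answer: 1770870019/260648806 ≈ 6.7941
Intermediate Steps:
-5*(-57)/(-36146) + 49049/((-9315 + 14896) + 1630) = 285*(-1/36146) + 49049/(5581 + 1630) = -285/36146 + 49049/7211 = 1770870019/260648806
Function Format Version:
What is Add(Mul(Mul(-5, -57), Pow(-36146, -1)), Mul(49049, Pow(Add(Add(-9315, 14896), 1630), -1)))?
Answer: Rational(1770870019, 260648806) ≈ 6.7941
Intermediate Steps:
Add(Mul(Mul(-5, -57), Pow(-36146, -1)), Mul(49049, Pow(Add(Add(-9315, 14896), 1630), -1))) = Add(Mul(285, Rational(-1, 36146)), Mul(49049, Pow(Add(5581, 1630), -1))) = Add(Rational(-285, 36146), Mul(49049, Pow(7211, -1))) = Add(Rational(-285, 36146), Mul(49049, Rational(1, 7211))) = Add(Rational(-285, 36146), Rational(49049, 7211)) = Rational(1770870019, 260648806)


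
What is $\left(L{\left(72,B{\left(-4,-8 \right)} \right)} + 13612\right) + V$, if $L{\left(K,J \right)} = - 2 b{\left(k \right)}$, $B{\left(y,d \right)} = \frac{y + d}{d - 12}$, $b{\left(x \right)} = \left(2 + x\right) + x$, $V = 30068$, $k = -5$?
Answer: $43696$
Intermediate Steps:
$b{\left(x \right)} = 2 + 2 x$
$B{\left(y,d \right)} = \frac{d + y}{-12 + d}$
$L{\left(K,J \right)} = 16$ ($L{\left(K,J \right)} = - 2 \left(2 + 2 \left(-5\right)\right) = - 2 \left(2 - 10\right) = \left(-2\right) \left(-8\right) = 16$)
$\left(L{\left(72,B{\left(-4,-8 \right)} \right)} + 13612\right) + V = \left(16 + 13612\right) + 30068 = 13628 + 30068 = 43696$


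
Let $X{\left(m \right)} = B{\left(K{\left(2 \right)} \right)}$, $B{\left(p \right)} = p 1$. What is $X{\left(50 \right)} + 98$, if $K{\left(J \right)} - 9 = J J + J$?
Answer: $113$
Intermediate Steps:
$K{\left(J \right)} = 9 + J + J^{2}$ ($K{\left(J \right)} = 9 + \left(J J + J\right) = 9 + \left(J^{2} + J\right) = 9 + \left(J + J^{2}\right) = 9 + J + J^{2}$)
$B{\left(p \right)} = p$
$X{\left(m \right)} = 15$ ($X{\left(m \right)} = 9 + 2 + 2^{2} = 9 + 2 + 4 = 15$)
$X{\left(50 \right)} + 98 = 15 + 98 = 113$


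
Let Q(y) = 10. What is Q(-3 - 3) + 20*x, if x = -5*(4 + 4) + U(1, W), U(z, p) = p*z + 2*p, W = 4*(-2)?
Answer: -1270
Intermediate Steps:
W = -8
U(z, p) = 2*p + p*z
x = -64 (x = -5*(4 + 4) - 8*(2 + 1) = -5*8 - 8*3 = -40 - 24 = -64)
Q(-3 - 3) + 20*x = 10 + 20*(-64) = 10 - 1280 = -1270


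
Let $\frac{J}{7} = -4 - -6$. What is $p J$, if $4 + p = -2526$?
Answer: $-35420$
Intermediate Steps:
$p = -2530$ ($p = -4 - 2526 = -2530$)
$J = 14$ ($J = 7 \left(-4 - -6\right) = 7 \left(-4 + 6\right) = 7 \cdot 2 = 14$)
$p J = \left(-2530\right) 14 = -35420$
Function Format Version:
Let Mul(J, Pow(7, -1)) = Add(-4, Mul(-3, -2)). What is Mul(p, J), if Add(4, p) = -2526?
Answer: -35420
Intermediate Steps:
p = -2530 (p = Add(-4, -2526) = -2530)
J = 14 (J = Mul(7, Add(-4, Mul(-3, -2))) = Mul(7, Add(-4, 6)) = Mul(7, 2) = 14)
Mul(p, J) = Mul(-2530, 14) = -35420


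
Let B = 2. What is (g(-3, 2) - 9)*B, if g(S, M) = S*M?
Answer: -30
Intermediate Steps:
g(S, M) = M*S
(g(-3, 2) - 9)*B = (2*(-3) - 9)*2 = (-6 - 9)*2 = -15*2 = -30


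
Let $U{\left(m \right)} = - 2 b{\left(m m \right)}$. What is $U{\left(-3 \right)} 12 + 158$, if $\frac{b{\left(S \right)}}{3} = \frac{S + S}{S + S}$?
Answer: $86$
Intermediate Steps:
$b{\left(S \right)} = 3$ ($b{\left(S \right)} = 3 \frac{S + S}{S + S} = 3 \frac{2 S}{2 S} = 3 \cdot 2 S \frac{1}{2 S} = 3 \cdot 1 = 3$)
$U{\left(m \right)} = -6$ ($U{\left(m \right)} = \left(-2\right) 3 = -6$)
$U{\left(-3 \right)} 12 + 158 = \left(-6\right) 12 + 158 = -72 + 158 = 86$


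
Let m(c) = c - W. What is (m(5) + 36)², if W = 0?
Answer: 1681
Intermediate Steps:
m(c) = c (m(c) = c - 1*0 = c + 0 = c)
(m(5) + 36)² = (5 + 36)² = 41² = 1681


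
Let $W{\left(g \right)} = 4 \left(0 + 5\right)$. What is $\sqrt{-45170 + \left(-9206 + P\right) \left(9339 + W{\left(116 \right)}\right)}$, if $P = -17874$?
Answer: $3 i \sqrt{28165210} \approx 15921.0 i$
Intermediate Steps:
$W{\left(g \right)} = 20$ ($W{\left(g \right)} = 4 \cdot 5 = 20$)
$\sqrt{-45170 + \left(-9206 + P\right) \left(9339 + W{\left(116 \right)}\right)} = \sqrt{-45170 + \left(-9206 - 17874\right) \left(9339 + 20\right)} = \sqrt{-45170 - 253441720} = \sqrt{-253486890} = 3 i \sqrt{28165210}$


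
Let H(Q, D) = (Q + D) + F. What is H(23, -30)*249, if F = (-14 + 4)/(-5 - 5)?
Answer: -1494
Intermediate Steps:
F = 1 (F = -10/(-10) = -10*(-1/10) = 1)
H(Q, D) = 1 + D + Q (H(Q, D) = (Q + D) + 1 = (D + Q) + 1 = 1 + D + Q)
H(23, -30)*249 = (1 - 30 + 23)*249 = -6*249 = -1494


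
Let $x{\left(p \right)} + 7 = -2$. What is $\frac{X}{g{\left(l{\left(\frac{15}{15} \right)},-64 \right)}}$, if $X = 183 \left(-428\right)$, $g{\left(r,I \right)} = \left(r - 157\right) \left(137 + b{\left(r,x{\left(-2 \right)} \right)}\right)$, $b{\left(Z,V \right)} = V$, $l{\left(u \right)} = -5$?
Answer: $\frac{6527}{1728} \approx 3.7772$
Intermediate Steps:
$x{\left(p \right)} = -9$ ($x{\left(p \right)} = -7 - 2 = -9$)
$g{\left(r,I \right)} = -20096 + 128 r$ ($g{\left(r,I \right)} = \left(r - 157\right) \left(137 - 9\right) = \left(-157 + r\right) 128 = -20096 + 128 r$)
$X = -78324$
$\frac{X}{g{\left(l{\left(\frac{15}{15} \right)},-64 \right)}} = - \frac{78324}{-20096 + 128 \left(-5\right)} = - \frac{78324}{-20096 - 640} = - \frac{78324}{-20736} = \left(-78324\right) \left(- \frac{1}{20736}\right) = \frac{6527}{1728}$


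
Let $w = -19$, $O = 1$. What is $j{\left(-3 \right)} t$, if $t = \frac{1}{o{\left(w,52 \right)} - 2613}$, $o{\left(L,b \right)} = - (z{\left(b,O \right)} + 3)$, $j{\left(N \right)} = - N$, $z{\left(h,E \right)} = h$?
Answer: $- \frac{3}{2668} \approx -0.0011244$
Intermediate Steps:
$o{\left(L,b \right)} = -3 - b$ ($o{\left(L,b \right)} = - (b + 3) = - (3 + b) = -3 - b$)
$t = - \frac{1}{2668}$ ($t = \frac{1}{\left(-3 - 52\right) - 2613} = \frac{1}{-55 - 2613} = \frac{1}{-2668} = - \frac{1}{2668} \approx -0.00037481$)
$j{\left(-3 \right)} t = \left(-1\right) \left(-3\right) \left(- \frac{1}{2668}\right) = 3 \left(- \frac{1}{2668}\right) = - \frac{3}{2668}$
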